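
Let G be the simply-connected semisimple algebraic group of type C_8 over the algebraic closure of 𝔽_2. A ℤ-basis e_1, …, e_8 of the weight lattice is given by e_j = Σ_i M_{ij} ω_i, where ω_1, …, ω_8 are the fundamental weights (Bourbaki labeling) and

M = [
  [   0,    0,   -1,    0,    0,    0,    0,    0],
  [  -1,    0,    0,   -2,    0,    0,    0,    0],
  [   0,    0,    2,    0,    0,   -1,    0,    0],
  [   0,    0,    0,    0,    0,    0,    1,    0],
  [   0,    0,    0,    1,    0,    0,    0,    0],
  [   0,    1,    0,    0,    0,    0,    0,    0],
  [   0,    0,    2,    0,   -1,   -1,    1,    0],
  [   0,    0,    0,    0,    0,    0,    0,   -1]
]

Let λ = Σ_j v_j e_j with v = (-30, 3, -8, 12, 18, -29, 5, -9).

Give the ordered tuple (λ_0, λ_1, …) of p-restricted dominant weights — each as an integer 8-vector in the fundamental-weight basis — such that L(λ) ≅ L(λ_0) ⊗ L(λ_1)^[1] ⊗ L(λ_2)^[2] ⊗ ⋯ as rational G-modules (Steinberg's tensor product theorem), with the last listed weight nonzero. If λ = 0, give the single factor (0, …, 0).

ω-coordinates c = M·v, v = (-30, 3, -8, 12, 18, -29, 5, -9):
  c_1 = (0)·(-30) + (0)·(3) + (-1)·(-8) + (0)·(12) + (0)·(18) + (0)·(-29) + (0)·(5) + (0)·(-9) = 8
  c_2 = (-1)·(-30) + (0)·(3) + (0)·(-8) + (-2)·(12) + (0)·(18) + (0)·(-29) + (0)·(5) + (0)·(-9) = 6
  c_3 = (0)·(-30) + (0)·(3) + (2)·(-8) + (0)·(12) + (0)·(18) + (-1)·(-29) + (0)·(5) + (0)·(-9) = 13
  c_4 = (0)·(-30) + (0)·(3) + (0)·(-8) + (0)·(12) + (0)·(18) + (0)·(-29) + (1)·(5) + (0)·(-9) = 5
  c_5 = (0)·(-30) + (0)·(3) + (0)·(-8) + (1)·(12) + (0)·(18) + (0)·(-29) + (0)·(5) + (0)·(-9) = 12
  c_6 = (0)·(-30) + (1)·(3) + (0)·(-8) + (0)·(12) + (0)·(18) + (0)·(-29) + (0)·(5) + (0)·(-9) = 3
  c_7 = (0)·(-30) + (0)·(3) + (2)·(-8) + (0)·(12) + (-1)·(18) + (-1)·(-29) + (1)·(5) + (0)·(-9) = 0
  c_8 = (0)·(-30) + (0)·(3) + (0)·(-8) + (0)·(12) + (0)·(18) + (0)·(-29) + (0)·(5) + (-1)·(-9) = 9
p = 2; digits c_i = Σ_j d_{ij}·2^j, 0 ≤ d_{ij} < 2:
  c_1 = 8 = 0·2^0 + 0·2^1 + 0·2^2 + 1·2^3
  c_2 = 6 = 0·2^0 + 1·2^1 + 1·2^2
  c_3 = 13 = 1·2^0 + 0·2^1 + 1·2^2 + 1·2^3
  c_4 = 5 = 1·2^0 + 0·2^1 + 1·2^2
  c_5 = 12 = 0·2^0 + 0·2^1 + 1·2^2 + 1·2^3
  c_6 = 3 = 1·2^0 + 1·2^1
  c_7 = 0
  c_8 = 9 = 1·2^0 + 0·2^1 + 0·2^2 + 1·2^3
p-restricted factor λ_0 = (0, 0, 1, 1, 0, 1, 0, 1)
p-restricted factor λ_1 = (0, 1, 0, 0, 0, 1, 0, 0)
p-restricted factor λ_2 = (0, 1, 1, 1, 1, 0, 0, 0)
p-restricted factor λ_3 = (1, 0, 1, 0, 1, 0, 0, 1)

((0, 0, 1, 1, 0, 1, 0, 1), (0, 1, 0, 0, 0, 1, 0, 0), (0, 1, 1, 1, 1, 0, 0, 0), (1, 0, 1, 0, 1, 0, 0, 1))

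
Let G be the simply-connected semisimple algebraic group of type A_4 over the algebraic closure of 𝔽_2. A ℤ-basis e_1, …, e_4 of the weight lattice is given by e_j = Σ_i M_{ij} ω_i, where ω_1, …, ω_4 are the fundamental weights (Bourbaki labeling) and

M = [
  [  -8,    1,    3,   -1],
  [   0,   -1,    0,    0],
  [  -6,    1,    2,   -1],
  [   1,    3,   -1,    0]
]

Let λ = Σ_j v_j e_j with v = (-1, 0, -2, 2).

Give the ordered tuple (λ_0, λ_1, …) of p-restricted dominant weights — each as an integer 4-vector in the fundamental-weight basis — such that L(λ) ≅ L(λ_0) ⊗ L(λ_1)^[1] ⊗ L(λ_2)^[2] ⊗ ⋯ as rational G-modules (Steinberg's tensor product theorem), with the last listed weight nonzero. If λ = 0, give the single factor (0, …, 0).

Compute c_i = Σ_j M_{ij} v_j with v = (-1, 0, -2, 2):
  c_1 = (-8)·(-1) + 1·0 + (3)·(-2) + (-1)·(2) = 0
  c_2 = (0)·(-1) + (-1)·(0) + (0)·(-2) + 0·2 = 0
  c_3 = (-6)·(-1) + 1·0 + (2)·(-2) + (-1)·(2) = 0
  c_4 = (1)·(-1) + 3·0 + (-1)·(-2) + 0·2 = 1
Expand coordinatewise in base 2:
  c_1 = 0
  c_2 = 0
  c_3 = 0
  c_4 = 1 = 1·2^0
Factor λ_0 = (0, 0, 0, 1)

((0, 0, 0, 1),)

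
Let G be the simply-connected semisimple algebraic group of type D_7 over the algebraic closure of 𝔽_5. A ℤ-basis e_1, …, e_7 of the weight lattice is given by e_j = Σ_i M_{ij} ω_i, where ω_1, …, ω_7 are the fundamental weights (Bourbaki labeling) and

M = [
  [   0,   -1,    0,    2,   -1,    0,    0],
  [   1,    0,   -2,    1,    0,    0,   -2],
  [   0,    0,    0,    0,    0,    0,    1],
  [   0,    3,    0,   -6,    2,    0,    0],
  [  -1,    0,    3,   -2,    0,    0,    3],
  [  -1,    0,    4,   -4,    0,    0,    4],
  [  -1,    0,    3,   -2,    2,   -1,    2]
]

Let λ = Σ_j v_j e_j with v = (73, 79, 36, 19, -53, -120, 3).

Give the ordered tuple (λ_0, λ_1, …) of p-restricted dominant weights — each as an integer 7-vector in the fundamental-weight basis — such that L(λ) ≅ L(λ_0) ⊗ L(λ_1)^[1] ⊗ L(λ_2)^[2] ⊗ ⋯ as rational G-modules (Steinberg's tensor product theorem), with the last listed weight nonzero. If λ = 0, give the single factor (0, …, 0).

((2, 4, 3, 2, 1, 2, 2), (2, 2, 0, 3, 1, 1, 3))

Change of basis e → ω: c = M·v where v = (73, 79, 36, 19, -53, -120, 3):
  c_1 = (0)·(73) + (-1)·(79) + (0)·(36) + (2)·(19) + (-1)·(-53) + (0)·(-120) + (0)·(3) = 12
  c_2 = (1)·(73) + (0)·(79) + (-2)·(36) + (1)·(19) + (0)·(-53) + (0)·(-120) + (-2)·(3) = 14
  c_3 = (0)·(73) + (0)·(79) + (0)·(36) + (0)·(19) + (0)·(-53) + (0)·(-120) + (1)·(3) = 3
  c_4 = (0)·(73) + (3)·(79) + (0)·(36) + (-6)·(19) + (2)·(-53) + (0)·(-120) + (0)·(3) = 17
  c_5 = (-1)·(73) + (0)·(79) + (3)·(36) + (-2)·(19) + (0)·(-53) + (0)·(-120) + (3)·(3) = 6
  c_6 = (-1)·(73) + (0)·(79) + (4)·(36) + (-4)·(19) + (0)·(-53) + (0)·(-120) + (4)·(3) = 7
  c_7 = (-1)·(73) + (0)·(79) + (3)·(36) + (-2)·(19) + (2)·(-53) + (-1)·(-120) + (2)·(3) = 17
Base-5 expansion of each c_i:
  c_1 = 12 = 2·5^0 + 2·5^1
  c_2 = 14 = 4·5^0 + 2·5^1
  c_3 = 3 = 3·5^0
  c_4 = 17 = 2·5^0 + 3·5^1
  c_5 = 6 = 1·5^0 + 1·5^1
  c_6 = 7 = 2·5^0 + 1·5^1
  c_7 = 17 = 2·5^0 + 3·5^1
λ_0 = (2, 4, 3, 2, 1, 2, 2)
λ_1 = (2, 2, 0, 3, 1, 1, 3)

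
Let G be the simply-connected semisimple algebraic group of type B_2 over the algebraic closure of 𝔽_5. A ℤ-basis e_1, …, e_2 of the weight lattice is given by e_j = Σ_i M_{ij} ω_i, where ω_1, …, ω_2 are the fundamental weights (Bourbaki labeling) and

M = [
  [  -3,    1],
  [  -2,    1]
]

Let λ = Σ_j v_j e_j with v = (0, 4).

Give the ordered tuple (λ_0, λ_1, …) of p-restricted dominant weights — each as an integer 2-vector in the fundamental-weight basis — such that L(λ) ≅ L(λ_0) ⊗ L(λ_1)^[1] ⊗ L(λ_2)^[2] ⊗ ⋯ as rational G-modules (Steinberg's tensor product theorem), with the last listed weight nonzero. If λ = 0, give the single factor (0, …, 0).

ω-coordinates c = M·v, v = (0, 4):
  c_1 = -3*0 + 1*4 = 4
  c_2 = -2*0 + 1*4 = 4
Writing each c_i in base p = 5:
  c_1 = 4 = 4·5^0
  c_2 = 4 = 4·5^0
Factor λ_0 = (4, 4)

((4, 4),)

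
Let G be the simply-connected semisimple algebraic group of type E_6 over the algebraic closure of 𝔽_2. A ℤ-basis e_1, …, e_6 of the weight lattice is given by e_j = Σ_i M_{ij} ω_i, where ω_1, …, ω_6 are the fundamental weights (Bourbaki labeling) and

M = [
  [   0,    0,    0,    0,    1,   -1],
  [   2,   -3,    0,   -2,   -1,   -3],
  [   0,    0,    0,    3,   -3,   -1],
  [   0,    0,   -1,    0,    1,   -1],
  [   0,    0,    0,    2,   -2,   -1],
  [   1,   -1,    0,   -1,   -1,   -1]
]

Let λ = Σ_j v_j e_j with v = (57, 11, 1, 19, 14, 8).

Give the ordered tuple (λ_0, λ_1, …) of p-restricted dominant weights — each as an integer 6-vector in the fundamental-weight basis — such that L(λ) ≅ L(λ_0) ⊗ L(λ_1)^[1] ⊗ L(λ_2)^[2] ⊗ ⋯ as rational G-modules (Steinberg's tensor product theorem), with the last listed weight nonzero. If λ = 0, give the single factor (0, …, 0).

((0, 1, 1, 1, 0, 1), (1, 0, 1, 0, 1, 0), (1, 1, 1, 1, 0, 1))

In the fundamental-weight basis, λ has coordinates c = M·v (v = (57, 11, 1, 19, 14, 8)):
  c_1 = 0*57 + 0*11 + 0*1 + 0*19 + 1*14 + -1*8 = 6
  c_2 = 2*57 + -3*11 + 0*1 + -2*19 + -1*14 + -3*8 = 5
  c_3 = 0*57 + 0*11 + 0*1 + 3*19 + -3*14 + -1*8 = 7
  c_4 = 0*57 + 0*11 + -1*1 + 0*19 + 1*14 + -1*8 = 5
  c_5 = 0*57 + 0*11 + 0*1 + 2*19 + -2*14 + -1*8 = 2
  c_6 = 1*57 + -1*11 + 0*1 + -1*19 + -1*14 + -1*8 = 5
Base-2 expansion of each c_i:
  c_1 = 6 = 0·2^0 + 1·2^1 + 1·2^2
  c_2 = 5 = 1·2^0 + 0·2^1 + 1·2^2
  c_3 = 7 = 1·2^0 + 1·2^1 + 1·2^2
  c_4 = 5 = 1·2^0 + 0·2^1 + 1·2^2
  c_5 = 2 = 0·2^0 + 1·2^1
  c_6 = 5 = 1·2^0 + 0·2^1 + 1·2^2
p-restricted factor λ_0 = (0, 1, 1, 1, 0, 1)
p-restricted factor λ_1 = (1, 0, 1, 0, 1, 0)
p-restricted factor λ_2 = (1, 1, 1, 1, 0, 1)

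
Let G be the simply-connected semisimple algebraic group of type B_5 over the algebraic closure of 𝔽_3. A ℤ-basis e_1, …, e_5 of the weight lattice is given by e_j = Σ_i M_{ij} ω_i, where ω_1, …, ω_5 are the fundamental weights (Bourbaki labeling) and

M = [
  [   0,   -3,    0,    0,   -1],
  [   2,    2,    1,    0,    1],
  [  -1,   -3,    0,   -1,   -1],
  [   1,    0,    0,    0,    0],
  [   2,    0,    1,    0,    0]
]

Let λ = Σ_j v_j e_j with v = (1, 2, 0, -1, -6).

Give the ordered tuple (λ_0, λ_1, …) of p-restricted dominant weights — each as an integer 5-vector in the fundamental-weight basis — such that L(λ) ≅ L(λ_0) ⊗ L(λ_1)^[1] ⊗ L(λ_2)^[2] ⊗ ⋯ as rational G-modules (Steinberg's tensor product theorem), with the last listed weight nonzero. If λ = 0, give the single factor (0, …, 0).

Compute c_i = Σ_j M_{ij} v_j with v = (1, 2, 0, -1, -6):
  c_1 = 0*1 + -3*2 + 0*0 + 0*-1 + -1*-6 = 0
  c_2 = 2*1 + 2*2 + 1*0 + 0*-1 + 1*-6 = 0
  c_3 = -1*1 + -3*2 + 0*0 + -1*-1 + -1*-6 = 0
  c_4 = 1*1 + 0*2 + 0*0 + 0*-1 + 0*-6 = 1
  c_5 = 2*1 + 0*2 + 1*0 + 0*-1 + 0*-6 = 2
Expand coordinatewise in base 3:
  c_1 = 0
  c_2 = 0
  c_3 = 0
  c_4 = 1 = 1·3^0
  c_5 = 2 = 2·3^0
Factor λ_0 = (0, 0, 0, 1, 2)

((0, 0, 0, 1, 2),)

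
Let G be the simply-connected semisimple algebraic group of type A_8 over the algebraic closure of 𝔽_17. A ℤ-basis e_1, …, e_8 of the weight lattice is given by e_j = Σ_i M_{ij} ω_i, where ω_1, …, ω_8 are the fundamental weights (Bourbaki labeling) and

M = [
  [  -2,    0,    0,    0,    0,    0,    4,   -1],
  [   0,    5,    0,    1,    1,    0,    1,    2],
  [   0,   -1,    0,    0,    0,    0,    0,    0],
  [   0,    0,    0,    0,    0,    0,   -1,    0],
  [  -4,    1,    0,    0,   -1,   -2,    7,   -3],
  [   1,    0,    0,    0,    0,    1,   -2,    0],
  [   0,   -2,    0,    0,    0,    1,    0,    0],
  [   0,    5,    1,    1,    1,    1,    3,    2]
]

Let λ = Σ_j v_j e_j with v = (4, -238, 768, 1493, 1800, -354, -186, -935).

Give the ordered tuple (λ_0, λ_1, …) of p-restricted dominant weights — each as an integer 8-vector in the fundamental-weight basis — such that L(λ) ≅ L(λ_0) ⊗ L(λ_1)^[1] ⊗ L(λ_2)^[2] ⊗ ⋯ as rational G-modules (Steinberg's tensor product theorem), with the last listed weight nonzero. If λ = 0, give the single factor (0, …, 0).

Compute c_i = Σ_j M_{ij} v_j with v = (4, -238, 768, 1493, 1800, -354, -186, -935):
  c_1 = (-2)·(4) + (0)·(-238) + 0·768 + 0·1493 + 0·1800 + (0)·(-354) + (4)·(-186) + (-1)·(-935) = 183
  c_2 = 0·4 + (5)·(-238) + 0·768 + 1·1493 + 1·1800 + (0)·(-354) + (1)·(-186) + (2)·(-935) = 47
  c_3 = 0·4 + (-1)·(-238) + 0·768 + 0·1493 + 0·1800 + (0)·(-354) + (0)·(-186) + (0)·(-935) = 238
  c_4 = 0·4 + (0)·(-238) + 0·768 + 0·1493 + 0·1800 + (0)·(-354) + (-1)·(-186) + (0)·(-935) = 186
  c_5 = (-4)·(4) + (1)·(-238) + 0·768 + 0·1493 + (-1)·(1800) + (-2)·(-354) + (7)·(-186) + (-3)·(-935) = 157
  c_6 = 1·4 + (0)·(-238) + 0·768 + 0·1493 + 0·1800 + (1)·(-354) + (-2)·(-186) + (0)·(-935) = 22
  c_7 = 0·4 + (-2)·(-238) + 0·768 + 0·1493 + 0·1800 + (1)·(-354) + (0)·(-186) + (0)·(-935) = 122
  c_8 = 0·4 + (5)·(-238) + 1·768 + 1·1493 + 1·1800 + (1)·(-354) + (3)·(-186) + (2)·(-935) = 89
Expand coordinatewise in base 17:
  c_1 = 183 = 13·17^0 + 10·17^1
  c_2 = 47 = 13·17^0 + 2·17^1
  c_3 = 238 = 0·17^0 + 14·17^1
  c_4 = 186 = 16·17^0 + 10·17^1
  c_5 = 157 = 4·17^0 + 9·17^1
  c_6 = 22 = 5·17^0 + 1·17^1
  c_7 = 122 = 3·17^0 + 7·17^1
  c_8 = 89 = 4·17^0 + 5·17^1
p-restricted factor λ_0 = (13, 13, 0, 16, 4, 5, 3, 4)
p-restricted factor λ_1 = (10, 2, 14, 10, 9, 1, 7, 5)

((13, 13, 0, 16, 4, 5, 3, 4), (10, 2, 14, 10, 9, 1, 7, 5))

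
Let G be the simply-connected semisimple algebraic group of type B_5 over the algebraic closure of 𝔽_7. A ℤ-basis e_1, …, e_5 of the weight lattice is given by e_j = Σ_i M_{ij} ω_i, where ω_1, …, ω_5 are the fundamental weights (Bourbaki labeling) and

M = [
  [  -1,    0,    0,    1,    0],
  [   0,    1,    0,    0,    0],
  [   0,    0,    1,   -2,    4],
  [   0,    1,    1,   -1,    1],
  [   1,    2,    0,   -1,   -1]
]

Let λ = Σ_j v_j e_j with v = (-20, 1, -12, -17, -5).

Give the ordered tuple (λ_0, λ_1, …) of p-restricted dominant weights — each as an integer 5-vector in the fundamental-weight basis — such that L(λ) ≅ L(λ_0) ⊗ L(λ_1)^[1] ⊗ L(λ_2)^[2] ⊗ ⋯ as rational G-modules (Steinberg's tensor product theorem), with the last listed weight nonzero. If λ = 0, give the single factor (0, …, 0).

((3, 1, 2, 1, 4),)

In the fundamental-weight basis, λ has coordinates c = M·v (v = (-20, 1, -12, -17, -5)):
  c_1 = -1*-20 + 0*1 + 0*-12 + 1*-17 + 0*-5 = 3
  c_2 = 0*-20 + 1*1 + 0*-12 + 0*-17 + 0*-5 = 1
  c_3 = 0*-20 + 0*1 + 1*-12 + -2*-17 + 4*-5 = 2
  c_4 = 0*-20 + 1*1 + 1*-12 + -1*-17 + 1*-5 = 1
  c_5 = 1*-20 + 2*1 + 0*-12 + -1*-17 + -1*-5 = 4
Base-7 expansion of each c_i:
  c_1 = 3 = 3·7^0
  c_2 = 1 = 1·7^0
  c_3 = 2 = 2·7^0
  c_4 = 1 = 1·7^0
  c_5 = 4 = 4·7^0
Factor λ_0 = (3, 1, 2, 1, 4)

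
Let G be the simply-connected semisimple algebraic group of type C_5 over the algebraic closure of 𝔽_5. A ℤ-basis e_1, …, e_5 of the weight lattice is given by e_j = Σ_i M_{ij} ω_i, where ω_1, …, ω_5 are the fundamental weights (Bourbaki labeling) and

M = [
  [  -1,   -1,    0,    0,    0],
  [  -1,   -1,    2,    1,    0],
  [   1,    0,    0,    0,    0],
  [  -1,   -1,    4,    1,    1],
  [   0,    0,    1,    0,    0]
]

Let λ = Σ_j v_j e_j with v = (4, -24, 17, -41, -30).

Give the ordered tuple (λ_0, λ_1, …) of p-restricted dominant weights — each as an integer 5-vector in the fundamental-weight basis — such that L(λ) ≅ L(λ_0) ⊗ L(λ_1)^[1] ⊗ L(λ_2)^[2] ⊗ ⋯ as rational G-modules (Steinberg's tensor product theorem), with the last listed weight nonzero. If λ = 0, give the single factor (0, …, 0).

Change of basis e → ω: c = M·v where v = (4, -24, 17, -41, -30):
  c_1 = (-1)·(4) + (-1)·(-24) + 0·17 + (0)·(-41) + (0)·(-30) = 20
  c_2 = (-1)·(4) + (-1)·(-24) + 2·17 + (1)·(-41) + (0)·(-30) = 13
  c_3 = 1·4 + (0)·(-24) + 0·17 + (0)·(-41) + (0)·(-30) = 4
  c_4 = (-1)·(4) + (-1)·(-24) + 4·17 + (1)·(-41) + (1)·(-30) = 17
  c_5 = 0·4 + (0)·(-24) + 1·17 + (0)·(-41) + (0)·(-30) = 17
Writing each c_i in base p = 5:
  c_1 = 20 = 0·5^0 + 4·5^1
  c_2 = 13 = 3·5^0 + 2·5^1
  c_3 = 4 = 4·5^0
  c_4 = 17 = 2·5^0 + 3·5^1
  c_5 = 17 = 2·5^0 + 3·5^1
λ_0 = (0, 3, 4, 2, 2)
λ_1 = (4, 2, 0, 3, 3)

((0, 3, 4, 2, 2), (4, 2, 0, 3, 3))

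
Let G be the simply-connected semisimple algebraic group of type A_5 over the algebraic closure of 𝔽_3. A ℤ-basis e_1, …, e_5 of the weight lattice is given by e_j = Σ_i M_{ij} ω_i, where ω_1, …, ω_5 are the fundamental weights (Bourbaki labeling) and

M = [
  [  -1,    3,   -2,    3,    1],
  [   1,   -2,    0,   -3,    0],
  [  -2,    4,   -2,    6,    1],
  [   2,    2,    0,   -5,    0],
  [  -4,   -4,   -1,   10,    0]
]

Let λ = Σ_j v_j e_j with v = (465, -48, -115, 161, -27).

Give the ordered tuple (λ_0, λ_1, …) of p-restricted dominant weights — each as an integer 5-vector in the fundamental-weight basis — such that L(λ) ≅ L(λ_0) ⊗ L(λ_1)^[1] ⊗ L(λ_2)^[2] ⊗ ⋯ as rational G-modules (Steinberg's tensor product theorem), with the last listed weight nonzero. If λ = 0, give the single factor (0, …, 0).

((2, 0, 2, 2, 0), (1, 2, 0, 0, 1), (2, 2, 2, 0, 0), (2, 2, 1, 1, 2))

Change of basis e → ω: c = M·v where v = (465, -48, -115, 161, -27):
  c_1 = -1*465 + 3*-48 + -2*-115 + 3*161 + 1*-27 = 77
  c_2 = 1*465 + -2*-48 + 0*-115 + -3*161 + 0*-27 = 78
  c_3 = -2*465 + 4*-48 + -2*-115 + 6*161 + 1*-27 = 47
  c_4 = 2*465 + 2*-48 + 0*-115 + -5*161 + 0*-27 = 29
  c_5 = -4*465 + -4*-48 + -1*-115 + 10*161 + 0*-27 = 57
Expand coordinatewise in base 3:
  c_1 = 77 = 2·3^0 + 1·3^1 + 2·3^2 + 2·3^3
  c_2 = 78 = 0·3^0 + 2·3^1 + 2·3^2 + 2·3^3
  c_3 = 47 = 2·3^0 + 0·3^1 + 2·3^2 + 1·3^3
  c_4 = 29 = 2·3^0 + 0·3^1 + 0·3^2 + 1·3^3
  c_5 = 57 = 0·3^0 + 1·3^1 + 0·3^2 + 2·3^3
λ_0 = (2, 0, 2, 2, 0)
λ_1 = (1, 2, 0, 0, 1)
λ_2 = (2, 2, 2, 0, 0)
λ_3 = (2, 2, 1, 1, 2)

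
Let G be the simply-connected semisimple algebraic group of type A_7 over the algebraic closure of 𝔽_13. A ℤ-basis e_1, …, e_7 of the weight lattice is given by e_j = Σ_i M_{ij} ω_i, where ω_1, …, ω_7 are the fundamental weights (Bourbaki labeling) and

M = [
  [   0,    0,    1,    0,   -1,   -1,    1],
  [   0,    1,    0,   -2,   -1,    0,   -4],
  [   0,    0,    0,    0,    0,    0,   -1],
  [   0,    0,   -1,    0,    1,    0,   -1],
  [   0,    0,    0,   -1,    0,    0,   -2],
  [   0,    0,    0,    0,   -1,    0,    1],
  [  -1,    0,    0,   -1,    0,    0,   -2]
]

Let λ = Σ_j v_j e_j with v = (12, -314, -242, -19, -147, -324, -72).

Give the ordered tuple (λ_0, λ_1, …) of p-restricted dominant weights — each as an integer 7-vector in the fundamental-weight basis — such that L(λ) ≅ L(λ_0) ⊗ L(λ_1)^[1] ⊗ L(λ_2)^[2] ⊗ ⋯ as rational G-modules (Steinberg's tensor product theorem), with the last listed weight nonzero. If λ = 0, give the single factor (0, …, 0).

((1, 3, 7, 11, 7, 10, 8), (12, 12, 5, 12, 12, 5, 11))

ω-coordinates c = M·v, v = (12, -314, -242, -19, -147, -324, -72):
  c_1 = 0*12 + 0*-314 + 1*-242 + 0*-19 + -1*-147 + -1*-324 + 1*-72 = 157
  c_2 = 0*12 + 1*-314 + 0*-242 + -2*-19 + -1*-147 + 0*-324 + -4*-72 = 159
  c_3 = 0*12 + 0*-314 + 0*-242 + 0*-19 + 0*-147 + 0*-324 + -1*-72 = 72
  c_4 = 0*12 + 0*-314 + -1*-242 + 0*-19 + 1*-147 + 0*-324 + -1*-72 = 167
  c_5 = 0*12 + 0*-314 + 0*-242 + -1*-19 + 0*-147 + 0*-324 + -2*-72 = 163
  c_6 = 0*12 + 0*-314 + 0*-242 + 0*-19 + -1*-147 + 0*-324 + 1*-72 = 75
  c_7 = -1*12 + 0*-314 + 0*-242 + -1*-19 + 0*-147 + 0*-324 + -2*-72 = 151
p = 13; digits c_i = Σ_j d_{ij}·13^j, 0 ≤ d_{ij} < 13:
  c_1 = 157 = 1·13^0 + 12·13^1
  c_2 = 159 = 3·13^0 + 12·13^1
  c_3 = 72 = 7·13^0 + 5·13^1
  c_4 = 167 = 11·13^0 + 12·13^1
  c_5 = 163 = 7·13^0 + 12·13^1
  c_6 = 75 = 10·13^0 + 5·13^1
  c_7 = 151 = 8·13^0 + 11·13^1
Factor λ_0 = (1, 3, 7, 11, 7, 10, 8)
Factor λ_1 = (12, 12, 5, 12, 12, 5, 11)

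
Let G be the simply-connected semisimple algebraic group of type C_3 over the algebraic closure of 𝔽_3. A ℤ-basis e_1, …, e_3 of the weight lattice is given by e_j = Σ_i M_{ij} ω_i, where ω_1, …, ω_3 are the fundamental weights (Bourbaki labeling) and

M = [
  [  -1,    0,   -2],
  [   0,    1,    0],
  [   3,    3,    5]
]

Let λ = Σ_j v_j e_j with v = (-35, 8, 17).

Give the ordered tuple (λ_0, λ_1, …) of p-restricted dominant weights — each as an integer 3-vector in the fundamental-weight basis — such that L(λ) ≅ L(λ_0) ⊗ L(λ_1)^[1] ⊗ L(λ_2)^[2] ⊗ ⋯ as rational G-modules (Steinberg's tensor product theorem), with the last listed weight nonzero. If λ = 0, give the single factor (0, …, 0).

Converting to the ω-basis (c_i = row i of M dotted with v = (-35, 8, 17)):
  c_1 = -1*-35 + 0*8 + -2*17 = 1
  c_2 = 0*-35 + 1*8 + 0*17 = 8
  c_3 = 3*-35 + 3*8 + 5*17 = 4
p = 3; digits c_i = Σ_j d_{ij}·3^j, 0 ≤ d_{ij} < 3:
  c_1 = 1 = 1·3^0
  c_2 = 8 = 2·3^0 + 2·3^1
  c_3 = 4 = 1·3^0 + 1·3^1
p-restricted factor λ_0 = (1, 2, 1)
p-restricted factor λ_1 = (0, 2, 1)

((1, 2, 1), (0, 2, 1))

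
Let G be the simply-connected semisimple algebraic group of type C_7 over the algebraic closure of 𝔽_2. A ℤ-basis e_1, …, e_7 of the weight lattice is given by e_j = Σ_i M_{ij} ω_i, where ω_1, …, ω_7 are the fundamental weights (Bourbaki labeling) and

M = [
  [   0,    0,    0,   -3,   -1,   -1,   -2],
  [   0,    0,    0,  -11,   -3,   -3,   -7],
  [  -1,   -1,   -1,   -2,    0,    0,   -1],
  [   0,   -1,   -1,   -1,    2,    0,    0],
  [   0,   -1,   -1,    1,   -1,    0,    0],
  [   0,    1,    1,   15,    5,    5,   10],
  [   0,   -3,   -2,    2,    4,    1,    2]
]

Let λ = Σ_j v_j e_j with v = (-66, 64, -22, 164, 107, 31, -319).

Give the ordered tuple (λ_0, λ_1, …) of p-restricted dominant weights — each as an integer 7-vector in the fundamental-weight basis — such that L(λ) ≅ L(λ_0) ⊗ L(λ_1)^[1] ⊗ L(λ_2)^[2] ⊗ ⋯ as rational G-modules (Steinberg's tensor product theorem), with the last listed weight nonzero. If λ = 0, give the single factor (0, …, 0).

Change of basis e → ω: c = M·v where v = (-66, 64, -22, 164, 107, 31, -319):
  c_1 = (0)·(-66) + 0·64 + (0)·(-22) + (-3)·(164) + (-1)·(107) + (-1)·(31) + (-2)·(-319) = 8
  c_2 = (0)·(-66) + 0·64 + (0)·(-22) + (-11)·(164) + (-3)·(107) + (-3)·(31) + (-7)·(-319) = 15
  c_3 = (-1)·(-66) + (-1)·(64) + (-1)·(-22) + (-2)·(164) + 0·107 + 0·31 + (-1)·(-319) = 15
  c_4 = (0)·(-66) + (-1)·(64) + (-1)·(-22) + (-1)·(164) + 2·107 + 0·31 + (0)·(-319) = 8
  c_5 = (0)·(-66) + (-1)·(64) + (-1)·(-22) + 1·164 + (-1)·(107) + 0·31 + (0)·(-319) = 15
  c_6 = (0)·(-66) + 1·64 + (1)·(-22) + 15·164 + 5·107 + 5·31 + (10)·(-319) = 2
  c_7 = (0)·(-66) + (-3)·(64) + (-2)·(-22) + 2·164 + 4·107 + 1·31 + (2)·(-319) = 1
p = 2; digits c_i = Σ_j d_{ij}·2^j, 0 ≤ d_{ij} < 2:
  c_1 = 8 = 0·2^0 + 0·2^1 + 0·2^2 + 1·2^3
  c_2 = 15 = 1·2^0 + 1·2^1 + 1·2^2 + 1·2^3
  c_3 = 15 = 1·2^0 + 1·2^1 + 1·2^2 + 1·2^3
  c_4 = 8 = 0·2^0 + 0·2^1 + 0·2^2 + 1·2^3
  c_5 = 15 = 1·2^0 + 1·2^1 + 1·2^2 + 1·2^3
  c_6 = 2 = 0·2^0 + 1·2^1
  c_7 = 1 = 1·2^0
λ_0 = (0, 1, 1, 0, 1, 0, 1)
λ_1 = (0, 1, 1, 0, 1, 1, 0)
λ_2 = (0, 1, 1, 0, 1, 0, 0)
λ_3 = (1, 1, 1, 1, 1, 0, 0)

((0, 1, 1, 0, 1, 0, 1), (0, 1, 1, 0, 1, 1, 0), (0, 1, 1, 0, 1, 0, 0), (1, 1, 1, 1, 1, 0, 0))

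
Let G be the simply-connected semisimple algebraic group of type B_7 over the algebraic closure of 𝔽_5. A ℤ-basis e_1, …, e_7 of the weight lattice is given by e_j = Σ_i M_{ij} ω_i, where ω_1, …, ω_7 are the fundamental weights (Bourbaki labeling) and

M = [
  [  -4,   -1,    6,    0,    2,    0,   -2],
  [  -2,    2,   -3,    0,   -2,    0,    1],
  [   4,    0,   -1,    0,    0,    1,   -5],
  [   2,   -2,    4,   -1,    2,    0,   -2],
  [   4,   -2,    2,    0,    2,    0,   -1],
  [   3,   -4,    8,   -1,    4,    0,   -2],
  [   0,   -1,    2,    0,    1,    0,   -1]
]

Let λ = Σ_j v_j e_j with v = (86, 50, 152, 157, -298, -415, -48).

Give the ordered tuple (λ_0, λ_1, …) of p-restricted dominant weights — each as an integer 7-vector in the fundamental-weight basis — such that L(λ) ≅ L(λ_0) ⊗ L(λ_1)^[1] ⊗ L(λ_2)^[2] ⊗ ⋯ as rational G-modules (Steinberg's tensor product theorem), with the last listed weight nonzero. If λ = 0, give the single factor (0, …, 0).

((3, 0, 2, 3, 0, 1, 4), (3, 4, 3, 4, 0, 4, 0))

ω-coordinates c = M·v, v = (86, 50, 152, 157, -298, -415, -48):
  c_1 = -4*86 + -1*50 + 6*152 + 0*157 + 2*-298 + 0*-415 + -2*-48 = 18
  c_2 = -2*86 + 2*50 + -3*152 + 0*157 + -2*-298 + 0*-415 + 1*-48 = 20
  c_3 = 4*86 + 0*50 + -1*152 + 0*157 + 0*-298 + 1*-415 + -5*-48 = 17
  c_4 = 2*86 + -2*50 + 4*152 + -1*157 + 2*-298 + 0*-415 + -2*-48 = 23
  c_5 = 4*86 + -2*50 + 2*152 + 0*157 + 2*-298 + 0*-415 + -1*-48 = 0
  c_6 = 3*86 + -4*50 + 8*152 + -1*157 + 4*-298 + 0*-415 + -2*-48 = 21
  c_7 = 0*86 + -1*50 + 2*152 + 0*157 + 1*-298 + 0*-415 + -1*-48 = 4
Expand coordinatewise in base 5:
  c_1 = 18 = 3·5^0 + 3·5^1
  c_2 = 20 = 0·5^0 + 4·5^1
  c_3 = 17 = 2·5^0 + 3·5^1
  c_4 = 23 = 3·5^0 + 4·5^1
  c_5 = 0
  c_6 = 21 = 1·5^0 + 4·5^1
  c_7 = 4 = 4·5^0
λ_0 = (3, 0, 2, 3, 0, 1, 4)
λ_1 = (3, 4, 3, 4, 0, 4, 0)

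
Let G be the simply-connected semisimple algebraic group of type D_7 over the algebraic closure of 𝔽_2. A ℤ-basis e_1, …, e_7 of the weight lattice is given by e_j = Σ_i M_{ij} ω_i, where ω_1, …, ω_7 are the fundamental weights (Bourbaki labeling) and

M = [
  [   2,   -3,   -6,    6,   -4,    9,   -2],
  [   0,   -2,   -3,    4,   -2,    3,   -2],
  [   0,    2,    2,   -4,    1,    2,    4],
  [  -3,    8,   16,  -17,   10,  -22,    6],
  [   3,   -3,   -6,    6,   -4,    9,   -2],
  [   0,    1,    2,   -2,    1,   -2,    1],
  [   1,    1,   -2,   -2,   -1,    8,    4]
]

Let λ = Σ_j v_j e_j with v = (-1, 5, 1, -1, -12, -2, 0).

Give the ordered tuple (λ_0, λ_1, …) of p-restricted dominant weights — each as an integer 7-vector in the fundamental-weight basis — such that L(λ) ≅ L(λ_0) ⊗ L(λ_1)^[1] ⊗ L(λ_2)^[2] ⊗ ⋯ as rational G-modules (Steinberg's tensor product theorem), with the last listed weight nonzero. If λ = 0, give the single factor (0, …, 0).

((1, 1, 0, 0, 0, 1, 0),)

In the fundamental-weight basis, λ has coordinates c = M·v (v = (-1, 5, 1, -1, -12, -2, 0)):
  c_1 = (2)·(-1) + (-3)·(5) + (-6)·(1) + (6)·(-1) + (-4)·(-12) + (9)·(-2) + (-2)·(0) = 1
  c_2 = (0)·(-1) + (-2)·(5) + (-3)·(1) + (4)·(-1) + (-2)·(-12) + (3)·(-2) + (-2)·(0) = 1
  c_3 = (0)·(-1) + 2·5 + 2·1 + (-4)·(-1) + (1)·(-12) + (2)·(-2) + 4·0 = 0
  c_4 = (-3)·(-1) + 8·5 + 16·1 + (-17)·(-1) + (10)·(-12) + (-22)·(-2) + 6·0 = 0
  c_5 = (3)·(-1) + (-3)·(5) + (-6)·(1) + (6)·(-1) + (-4)·(-12) + (9)·(-2) + (-2)·(0) = 0
  c_6 = (0)·(-1) + 1·5 + 2·1 + (-2)·(-1) + (1)·(-12) + (-2)·(-2) + 1·0 = 1
  c_7 = (1)·(-1) + 1·5 + (-2)·(1) + (-2)·(-1) + (-1)·(-12) + (8)·(-2) + 4·0 = 0
Base-2 expansion of each c_i:
  c_1 = 1 = 1·2^0
  c_2 = 1 = 1·2^0
  c_3 = 0
  c_4 = 0
  c_5 = 0
  c_6 = 1 = 1·2^0
  c_7 = 0
p-restricted factor λ_0 = (1, 1, 0, 0, 0, 1, 0)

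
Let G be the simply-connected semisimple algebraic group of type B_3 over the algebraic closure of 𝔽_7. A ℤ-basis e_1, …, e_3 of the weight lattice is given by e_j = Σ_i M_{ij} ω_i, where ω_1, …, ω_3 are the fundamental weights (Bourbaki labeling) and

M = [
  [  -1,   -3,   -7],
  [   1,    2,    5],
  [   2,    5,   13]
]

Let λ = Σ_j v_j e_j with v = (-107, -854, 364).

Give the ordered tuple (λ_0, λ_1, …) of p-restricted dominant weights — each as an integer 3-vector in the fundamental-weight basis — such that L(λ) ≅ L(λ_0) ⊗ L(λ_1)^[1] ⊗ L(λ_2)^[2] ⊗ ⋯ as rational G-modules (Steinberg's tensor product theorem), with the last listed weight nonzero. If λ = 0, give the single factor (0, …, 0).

ω-coordinates c = M·v, v = (-107, -854, 364):
  c_1 = (-1)·(-107) + (-3)·(-854) + (-7)·(364) = 121
  c_2 = (1)·(-107) + (2)·(-854) + 5·364 = 5
  c_3 = (2)·(-107) + (5)·(-854) + 13·364 = 248
p = 7; digits c_i = Σ_j d_{ij}·7^j, 0 ≤ d_{ij} < 7:
  c_1 = 121 = 2·7^0 + 3·7^1 + 2·7^2
  c_2 = 5 = 5·7^0
  c_3 = 248 = 3·7^0 + 0·7^1 + 5·7^2
λ_0 = (2, 5, 3)
λ_1 = (3, 0, 0)
λ_2 = (2, 0, 5)

((2, 5, 3), (3, 0, 0), (2, 0, 5))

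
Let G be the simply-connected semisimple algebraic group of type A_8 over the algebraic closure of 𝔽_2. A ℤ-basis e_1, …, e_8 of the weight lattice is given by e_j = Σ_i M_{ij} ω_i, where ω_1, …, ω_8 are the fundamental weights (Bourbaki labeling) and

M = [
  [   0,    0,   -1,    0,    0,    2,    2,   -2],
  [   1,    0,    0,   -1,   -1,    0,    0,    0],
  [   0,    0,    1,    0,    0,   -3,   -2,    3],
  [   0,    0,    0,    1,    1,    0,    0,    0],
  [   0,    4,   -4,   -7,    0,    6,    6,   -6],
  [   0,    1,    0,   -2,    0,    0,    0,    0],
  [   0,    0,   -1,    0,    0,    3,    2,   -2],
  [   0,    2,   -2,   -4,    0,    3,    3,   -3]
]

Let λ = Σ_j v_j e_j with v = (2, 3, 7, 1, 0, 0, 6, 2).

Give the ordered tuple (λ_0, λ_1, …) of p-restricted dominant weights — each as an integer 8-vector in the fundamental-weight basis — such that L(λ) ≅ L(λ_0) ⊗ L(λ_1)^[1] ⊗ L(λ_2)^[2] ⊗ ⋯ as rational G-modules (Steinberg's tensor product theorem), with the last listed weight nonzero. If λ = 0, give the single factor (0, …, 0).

Change of basis e → ω: c = M·v where v = (2, 3, 7, 1, 0, 0, 6, 2):
  c_1 = 0*2 + 0*3 + -1*7 + 0*1 + 0*0 + 2*0 + 2*6 + -2*2 = 1
  c_2 = 1*2 + 0*3 + 0*7 + -1*1 + -1*0 + 0*0 + 0*6 + 0*2 = 1
  c_3 = 0*2 + 0*3 + 1*7 + 0*1 + 0*0 + -3*0 + -2*6 + 3*2 = 1
  c_4 = 0*2 + 0*3 + 0*7 + 1*1 + 1*0 + 0*0 + 0*6 + 0*2 = 1
  c_5 = 0*2 + 4*3 + -4*7 + -7*1 + 0*0 + 6*0 + 6*6 + -6*2 = 1
  c_6 = 0*2 + 1*3 + 0*7 + -2*1 + 0*0 + 0*0 + 0*6 + 0*2 = 1
  c_7 = 0*2 + 0*3 + -1*7 + 0*1 + 0*0 + 3*0 + 2*6 + -2*2 = 1
  c_8 = 0*2 + 2*3 + -2*7 + -4*1 + 0*0 + 3*0 + 3*6 + -3*2 = 0
Writing each c_i in base p = 2:
  c_1 = 1 = 1·2^0
  c_2 = 1 = 1·2^0
  c_3 = 1 = 1·2^0
  c_4 = 1 = 1·2^0
  c_5 = 1 = 1·2^0
  c_6 = 1 = 1·2^0
  c_7 = 1 = 1·2^0
  c_8 = 0
p-restricted factor λ_0 = (1, 1, 1, 1, 1, 1, 1, 0)

((1, 1, 1, 1, 1, 1, 1, 0),)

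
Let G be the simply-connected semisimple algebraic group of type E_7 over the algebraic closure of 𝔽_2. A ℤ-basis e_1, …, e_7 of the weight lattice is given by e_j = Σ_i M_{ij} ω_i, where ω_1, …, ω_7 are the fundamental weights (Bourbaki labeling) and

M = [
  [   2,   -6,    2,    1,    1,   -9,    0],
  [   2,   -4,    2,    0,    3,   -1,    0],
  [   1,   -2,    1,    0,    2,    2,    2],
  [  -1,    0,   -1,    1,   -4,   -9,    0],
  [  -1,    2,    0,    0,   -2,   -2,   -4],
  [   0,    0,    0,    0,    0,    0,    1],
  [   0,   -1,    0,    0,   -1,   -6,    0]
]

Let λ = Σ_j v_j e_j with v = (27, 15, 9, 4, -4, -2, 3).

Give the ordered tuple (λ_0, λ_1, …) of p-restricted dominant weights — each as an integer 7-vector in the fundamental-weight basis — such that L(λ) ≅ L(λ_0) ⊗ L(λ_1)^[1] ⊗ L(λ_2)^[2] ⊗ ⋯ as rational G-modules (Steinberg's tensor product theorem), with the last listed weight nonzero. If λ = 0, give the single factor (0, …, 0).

Converting to the ω-basis (c_i = row i of M dotted with v = (27, 15, 9, 4, -4, -2, 3)):
  c_1 = (2)·(27) + (-6)·(15) + (2)·(9) + (1)·(4) + (1)·(-4) + (-9)·(-2) + (0)·(3) = 0
  c_2 = (2)·(27) + (-4)·(15) + (2)·(9) + (0)·(4) + (3)·(-4) + (-1)·(-2) + (0)·(3) = 2
  c_3 = (1)·(27) + (-2)·(15) + (1)·(9) + (0)·(4) + (2)·(-4) + (2)·(-2) + (2)·(3) = 0
  c_4 = (-1)·(27) + (0)·(15) + (-1)·(9) + (1)·(4) + (-4)·(-4) + (-9)·(-2) + (0)·(3) = 2
  c_5 = (-1)·(27) + (2)·(15) + (0)·(9) + (0)·(4) + (-2)·(-4) + (-2)·(-2) + (-4)·(3) = 3
  c_6 = (0)·(27) + (0)·(15) + (0)·(9) + (0)·(4) + (0)·(-4) + (0)·(-2) + (1)·(3) = 3
  c_7 = (0)·(27) + (-1)·(15) + (0)·(9) + (0)·(4) + (-1)·(-4) + (-6)·(-2) + (0)·(3) = 1
Expand coordinatewise in base 2:
  c_1 = 0
  c_2 = 2 = 0·2^0 + 1·2^1
  c_3 = 0
  c_4 = 2 = 0·2^0 + 1·2^1
  c_5 = 3 = 1·2^0 + 1·2^1
  c_6 = 3 = 1·2^0 + 1·2^1
  c_7 = 1 = 1·2^0
p-restricted factor λ_0 = (0, 0, 0, 0, 1, 1, 1)
p-restricted factor λ_1 = (0, 1, 0, 1, 1, 1, 0)

((0, 0, 0, 0, 1, 1, 1), (0, 1, 0, 1, 1, 1, 0))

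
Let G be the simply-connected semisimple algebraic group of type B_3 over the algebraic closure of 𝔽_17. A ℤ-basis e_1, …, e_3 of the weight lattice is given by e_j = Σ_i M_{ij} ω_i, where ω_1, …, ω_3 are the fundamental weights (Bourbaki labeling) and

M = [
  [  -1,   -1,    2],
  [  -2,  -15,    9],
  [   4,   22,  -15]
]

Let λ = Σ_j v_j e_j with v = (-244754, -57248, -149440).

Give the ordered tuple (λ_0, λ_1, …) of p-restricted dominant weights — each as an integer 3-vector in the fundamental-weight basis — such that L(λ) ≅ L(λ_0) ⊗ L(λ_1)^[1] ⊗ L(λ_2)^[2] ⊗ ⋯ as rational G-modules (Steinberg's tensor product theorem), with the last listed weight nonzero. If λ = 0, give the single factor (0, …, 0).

ω-coordinates c = M·v, v = (-244754, -57248, -149440):
  c_1 = (-1)·(-244754) + (-1)·(-57248) + (2)·(-149440) = 3122
  c_2 = (-2)·(-244754) + (-15)·(-57248) + (9)·(-149440) = 3268
  c_3 = (4)·(-244754) + (22)·(-57248) + (-15)·(-149440) = 3128
p = 17; digits c_i = Σ_j d_{ij}·17^j, 0 ≤ d_{ij} < 17:
  c_1 = 3122 = 11·17^0 + 13·17^1 + 10·17^2
  c_2 = 3268 = 4·17^0 + 5·17^1 + 11·17^2
  c_3 = 3128 = 0·17^0 + 14·17^1 + 10·17^2
λ_0 = (11, 4, 0)
λ_1 = (13, 5, 14)
λ_2 = (10, 11, 10)

((11, 4, 0), (13, 5, 14), (10, 11, 10))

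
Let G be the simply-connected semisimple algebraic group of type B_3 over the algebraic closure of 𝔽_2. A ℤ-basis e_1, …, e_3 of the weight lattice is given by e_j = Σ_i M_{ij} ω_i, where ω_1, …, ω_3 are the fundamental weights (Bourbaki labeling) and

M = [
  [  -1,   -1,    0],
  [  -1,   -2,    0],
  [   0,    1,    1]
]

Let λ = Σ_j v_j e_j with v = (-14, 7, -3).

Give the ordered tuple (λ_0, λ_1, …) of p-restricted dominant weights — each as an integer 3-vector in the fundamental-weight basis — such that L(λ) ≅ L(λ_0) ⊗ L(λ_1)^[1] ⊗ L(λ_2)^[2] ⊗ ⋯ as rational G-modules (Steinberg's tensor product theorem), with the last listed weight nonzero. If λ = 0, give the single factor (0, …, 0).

Compute c_i = Σ_j M_{ij} v_j with v = (-14, 7, -3):
  c_1 = -1*-14 + -1*7 + 0*-3 = 7
  c_2 = -1*-14 + -2*7 + 0*-3 = 0
  c_3 = 0*-14 + 1*7 + 1*-3 = 4
Expand coordinatewise in base 2:
  c_1 = 7 = 1·2^0 + 1·2^1 + 1·2^2
  c_2 = 0
  c_3 = 4 = 0·2^0 + 0·2^1 + 1·2^2
Factor λ_0 = (1, 0, 0)
Factor λ_1 = (1, 0, 0)
Factor λ_2 = (1, 0, 1)

((1, 0, 0), (1, 0, 0), (1, 0, 1))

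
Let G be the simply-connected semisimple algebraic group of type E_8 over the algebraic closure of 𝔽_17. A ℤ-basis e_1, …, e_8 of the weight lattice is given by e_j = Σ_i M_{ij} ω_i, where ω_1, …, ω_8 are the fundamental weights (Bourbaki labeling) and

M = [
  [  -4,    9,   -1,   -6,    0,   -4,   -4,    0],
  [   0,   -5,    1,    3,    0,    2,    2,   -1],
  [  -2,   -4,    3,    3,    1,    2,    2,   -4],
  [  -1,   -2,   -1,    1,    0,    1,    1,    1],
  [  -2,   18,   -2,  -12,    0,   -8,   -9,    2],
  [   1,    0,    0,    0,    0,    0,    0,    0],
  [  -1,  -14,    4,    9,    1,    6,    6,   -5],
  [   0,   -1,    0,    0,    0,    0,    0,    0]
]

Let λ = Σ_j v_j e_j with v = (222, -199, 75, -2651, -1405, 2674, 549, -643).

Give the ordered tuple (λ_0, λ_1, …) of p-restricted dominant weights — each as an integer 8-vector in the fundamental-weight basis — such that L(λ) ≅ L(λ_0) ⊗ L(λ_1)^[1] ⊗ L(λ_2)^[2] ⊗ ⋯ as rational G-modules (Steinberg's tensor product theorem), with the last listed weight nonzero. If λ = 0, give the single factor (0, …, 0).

In the fundamental-weight basis, λ has coordinates c = M·v (v = (222, -199, 75, -2651, -1405, 2674, 549, -643)):
  c_1 = (-4)·(222) + (9)·(-199) + (-1)·(75) + (-6)·(-2651) + (0)·(-1405) + (-4)·(2674) + (-4)·(549) + (0)·(-643) = 260
  c_2 = 0·222 + (-5)·(-199) + 1·75 + (3)·(-2651) + (0)·(-1405) + 2·2674 + 2·549 + (-1)·(-643) = 206
  c_3 = (-2)·(222) + (-4)·(-199) + 3·75 + (3)·(-2651) + (1)·(-1405) + 2·2674 + 2·549 + (-4)·(-643) = 237
  c_4 = (-1)·(222) + (-2)·(-199) + (-1)·(75) + (1)·(-2651) + (0)·(-1405) + 1·2674 + 1·549 + (1)·(-643) = 30
  c_5 = (-2)·(222) + (18)·(-199) + (-2)·(75) + (-12)·(-2651) + (0)·(-1405) + (-8)·(2674) + (-9)·(549) + (2)·(-643) = 17
  c_6 = 1·222 + (0)·(-199) + 0·75 + (0)·(-2651) + (0)·(-1405) + 0·2674 + 0·549 + (0)·(-643) = 222
  c_7 = (-1)·(222) + (-14)·(-199) + 4·75 + (9)·(-2651) + (1)·(-1405) + 6·2674 + 6·549 + (-5)·(-643) = 153
  c_8 = 0·222 + (-1)·(-199) + 0·75 + (0)·(-2651) + (0)·(-1405) + 0·2674 + 0·549 + (0)·(-643) = 199
Writing each c_i in base p = 17:
  c_1 = 260 = 5·17^0 + 15·17^1
  c_2 = 206 = 2·17^0 + 12·17^1
  c_3 = 237 = 16·17^0 + 13·17^1
  c_4 = 30 = 13·17^0 + 1·17^1
  c_5 = 17 = 0·17^0 + 1·17^1
  c_6 = 222 = 1·17^0 + 13·17^1
  c_7 = 153 = 0·17^0 + 9·17^1
  c_8 = 199 = 12·17^0 + 11·17^1
λ_0 = (5, 2, 16, 13, 0, 1, 0, 12)
λ_1 = (15, 12, 13, 1, 1, 13, 9, 11)

((5, 2, 16, 13, 0, 1, 0, 12), (15, 12, 13, 1, 1, 13, 9, 11))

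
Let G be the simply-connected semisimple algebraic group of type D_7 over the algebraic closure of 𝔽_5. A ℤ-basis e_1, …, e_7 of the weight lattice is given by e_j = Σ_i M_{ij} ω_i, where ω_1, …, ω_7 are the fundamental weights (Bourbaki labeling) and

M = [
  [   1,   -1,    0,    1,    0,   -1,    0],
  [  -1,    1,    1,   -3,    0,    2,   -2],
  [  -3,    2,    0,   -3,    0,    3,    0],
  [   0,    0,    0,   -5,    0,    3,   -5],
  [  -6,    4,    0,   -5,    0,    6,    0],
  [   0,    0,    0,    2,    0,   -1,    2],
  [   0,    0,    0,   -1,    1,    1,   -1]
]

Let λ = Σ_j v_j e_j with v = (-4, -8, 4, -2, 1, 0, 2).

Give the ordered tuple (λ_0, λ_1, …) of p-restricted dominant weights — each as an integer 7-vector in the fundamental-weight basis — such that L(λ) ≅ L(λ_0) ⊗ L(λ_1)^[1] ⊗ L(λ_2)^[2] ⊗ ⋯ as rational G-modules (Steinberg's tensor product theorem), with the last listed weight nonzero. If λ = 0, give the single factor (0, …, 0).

Compute c_i = Σ_j M_{ij} v_j with v = (-4, -8, 4, -2, 1, 0, 2):
  c_1 = (1)·(-4) + (-1)·(-8) + (0)·(4) + (1)·(-2) + (0)·(1) + (-1)·(0) + (0)·(2) = 2
  c_2 = (-1)·(-4) + (1)·(-8) + (1)·(4) + (-3)·(-2) + (0)·(1) + (2)·(0) + (-2)·(2) = 2
  c_3 = (-3)·(-4) + (2)·(-8) + (0)·(4) + (-3)·(-2) + (0)·(1) + (3)·(0) + (0)·(2) = 2
  c_4 = (0)·(-4) + (0)·(-8) + (0)·(4) + (-5)·(-2) + (0)·(1) + (3)·(0) + (-5)·(2) = 0
  c_5 = (-6)·(-4) + (4)·(-8) + (0)·(4) + (-5)·(-2) + (0)·(1) + (6)·(0) + (0)·(2) = 2
  c_6 = (0)·(-4) + (0)·(-8) + (0)·(4) + (2)·(-2) + (0)·(1) + (-1)·(0) + (2)·(2) = 0
  c_7 = (0)·(-4) + (0)·(-8) + (0)·(4) + (-1)·(-2) + (1)·(1) + (1)·(0) + (-1)·(2) = 1
Writing each c_i in base p = 5:
  c_1 = 2 = 2·5^0
  c_2 = 2 = 2·5^0
  c_3 = 2 = 2·5^0
  c_4 = 0
  c_5 = 2 = 2·5^0
  c_6 = 0
  c_7 = 1 = 1·5^0
Factor λ_0 = (2, 2, 2, 0, 2, 0, 1)

((2, 2, 2, 0, 2, 0, 1),)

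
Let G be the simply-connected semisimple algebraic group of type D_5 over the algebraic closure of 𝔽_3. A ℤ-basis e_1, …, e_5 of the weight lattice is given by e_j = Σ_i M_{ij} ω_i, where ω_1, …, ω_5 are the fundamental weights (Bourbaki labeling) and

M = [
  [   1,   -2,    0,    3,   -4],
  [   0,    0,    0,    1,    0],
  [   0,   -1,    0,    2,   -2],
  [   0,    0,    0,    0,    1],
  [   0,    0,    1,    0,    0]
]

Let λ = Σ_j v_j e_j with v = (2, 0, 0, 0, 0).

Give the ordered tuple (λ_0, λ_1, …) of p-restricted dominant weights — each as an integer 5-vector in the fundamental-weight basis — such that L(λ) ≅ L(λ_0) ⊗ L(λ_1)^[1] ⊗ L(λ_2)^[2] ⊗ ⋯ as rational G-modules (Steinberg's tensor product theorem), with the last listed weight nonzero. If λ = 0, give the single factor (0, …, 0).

ω-coordinates c = M·v, v = (2, 0, 0, 0, 0):
  c_1 = 1·2 + (-2)·(0) + 0·0 + 3·0 + (-4)·(0) = 2
  c_2 = 0·2 + 0·0 + 0·0 + 1·0 + 0·0 = 0
  c_3 = 0·2 + (-1)·(0) + 0·0 + 2·0 + (-2)·(0) = 0
  c_4 = 0·2 + 0·0 + 0·0 + 0·0 + 1·0 = 0
  c_5 = 0·2 + 0·0 + 1·0 + 0·0 + 0·0 = 0
Writing each c_i in base p = 3:
  c_1 = 2 = 2·3^0
  c_2 = 0
  c_3 = 0
  c_4 = 0
  c_5 = 0
p-restricted factor λ_0 = (2, 0, 0, 0, 0)

((2, 0, 0, 0, 0),)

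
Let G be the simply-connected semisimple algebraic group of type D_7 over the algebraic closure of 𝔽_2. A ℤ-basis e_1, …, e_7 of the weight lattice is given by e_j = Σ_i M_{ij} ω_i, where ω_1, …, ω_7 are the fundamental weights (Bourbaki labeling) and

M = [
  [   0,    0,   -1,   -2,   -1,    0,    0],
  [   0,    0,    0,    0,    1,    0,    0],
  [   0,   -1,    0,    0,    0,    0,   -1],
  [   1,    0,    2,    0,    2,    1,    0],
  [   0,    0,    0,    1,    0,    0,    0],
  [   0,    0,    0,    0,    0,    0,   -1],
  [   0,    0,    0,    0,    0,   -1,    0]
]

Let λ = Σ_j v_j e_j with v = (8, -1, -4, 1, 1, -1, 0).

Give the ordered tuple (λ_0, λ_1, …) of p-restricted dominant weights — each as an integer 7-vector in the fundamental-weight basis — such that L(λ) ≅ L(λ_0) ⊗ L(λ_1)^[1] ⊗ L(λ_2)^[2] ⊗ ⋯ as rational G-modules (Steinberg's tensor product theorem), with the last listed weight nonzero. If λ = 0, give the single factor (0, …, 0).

((1, 1, 1, 1, 1, 0, 1),)

Converting to the ω-basis (c_i = row i of M dotted with v = (8, -1, -4, 1, 1, -1, 0)):
  c_1 = 0·8 + (0)·(-1) + (-1)·(-4) + (-2)·(1) + (-1)·(1) + (0)·(-1) + 0·0 = 1
  c_2 = 0·8 + (0)·(-1) + (0)·(-4) + 0·1 + 1·1 + (0)·(-1) + 0·0 = 1
  c_3 = 0·8 + (-1)·(-1) + (0)·(-4) + 0·1 + 0·1 + (0)·(-1) + (-1)·(0) = 1
  c_4 = 1·8 + (0)·(-1) + (2)·(-4) + 0·1 + 2·1 + (1)·(-1) + 0·0 = 1
  c_5 = 0·8 + (0)·(-1) + (0)·(-4) + 1·1 + 0·1 + (0)·(-1) + 0·0 = 1
  c_6 = 0·8 + (0)·(-1) + (0)·(-4) + 0·1 + 0·1 + (0)·(-1) + (-1)·(0) = 0
  c_7 = 0·8 + (0)·(-1) + (0)·(-4) + 0·1 + 0·1 + (-1)·(-1) + 0·0 = 1
Base-2 expansion of each c_i:
  c_1 = 1 = 1·2^0
  c_2 = 1 = 1·2^0
  c_3 = 1 = 1·2^0
  c_4 = 1 = 1·2^0
  c_5 = 1 = 1·2^0
  c_6 = 0
  c_7 = 1 = 1·2^0
Factor λ_0 = (1, 1, 1, 1, 1, 0, 1)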